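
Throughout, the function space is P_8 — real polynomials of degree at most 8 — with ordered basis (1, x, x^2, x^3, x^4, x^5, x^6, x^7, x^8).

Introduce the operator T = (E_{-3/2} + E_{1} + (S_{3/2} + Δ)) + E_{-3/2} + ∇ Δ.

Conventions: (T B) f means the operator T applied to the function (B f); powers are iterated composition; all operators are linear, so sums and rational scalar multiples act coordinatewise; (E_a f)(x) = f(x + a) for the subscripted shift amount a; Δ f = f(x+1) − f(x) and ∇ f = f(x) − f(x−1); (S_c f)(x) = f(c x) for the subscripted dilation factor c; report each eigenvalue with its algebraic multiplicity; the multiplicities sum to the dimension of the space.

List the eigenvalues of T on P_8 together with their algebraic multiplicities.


image of 1: 4
image of x: (9/2)x - 1
image of x^2: (21/4)x^2 - 2x + 17/2
image of x^3: (51/8)x^3 - 3x^2 + (51/2)x - 19/4
image of x^4: (129/16)x^4 - 4x^3 + 51x^2 - 19x + 113/8
image of x^5: (339/32)x^5 - 5x^4 + 85x^3 - (95/2)x^2 + (565/8)x - 211/16
image of x^6: (921/64)x^6 - 6x^5 + (255/2)x^4 - 95x^3 + (1695/8)x^2 - (633/8)x + 857/32
image of x^7: (2571/128)x^7 - 7x^6 + (357/2)x^5 - (665/4)x^4 + (3955/8)x^3 - (4431/16)x^2 + (5999/32)x - 2059/64
image of x^8: (7329/256)x^8 - 8x^7 + 238x^6 - 266x^5 + (3955/4)x^4 - (1477/2)x^3 + (5999/8)x^2 - (2059/8)x + 7073/128
the matrix is upper triangular; its diagonal is (4, 9/2, 21/4, 51/8, 129/16, 339/32, 921/64, 2571/128, 7329/256)
for a triangular matrix the eigenvalues are the diagonal entries, with algebraic multiplicity their repetition count

λ = 4 (multiplicity 1), λ = 9/2 (multiplicity 1), λ = 21/4 (multiplicity 1), λ = 51/8 (multiplicity 1), λ = 129/16 (multiplicity 1), λ = 339/32 (multiplicity 1), λ = 921/64 (multiplicity 1), λ = 2571/128 (multiplicity 1), λ = 7329/256 (multiplicity 1)


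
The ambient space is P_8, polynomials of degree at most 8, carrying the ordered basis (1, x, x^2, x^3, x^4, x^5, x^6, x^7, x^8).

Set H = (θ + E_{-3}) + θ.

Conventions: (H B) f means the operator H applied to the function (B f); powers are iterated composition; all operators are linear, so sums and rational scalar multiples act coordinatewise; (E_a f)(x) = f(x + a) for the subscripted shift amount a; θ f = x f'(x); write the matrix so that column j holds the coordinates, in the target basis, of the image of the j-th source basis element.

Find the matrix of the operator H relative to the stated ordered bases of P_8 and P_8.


image of 1: 1
image of x: 3x - 3
image of x^2: 5x^2 - 6x + 9
image of x^3: 7x^3 - 9x^2 + 27x - 27
image of x^4: 9x^4 - 12x^3 + 54x^2 - 108x + 81
image of x^5: 11x^5 - 15x^4 + 90x^3 - 270x^2 + 405x - 243
image of x^6: 13x^6 - 18x^5 + 135x^4 - 540x^3 + 1215x^2 - 1458x + 729
image of x^7: 15x^7 - 21x^6 + 189x^5 - 945x^4 + 2835x^3 - 5103x^2 + 5103x - 2187
image of x^8: 17x^8 - 24x^7 + 252x^6 - 1512x^5 + 5670x^4 - 13608x^3 + 20412x^2 - 17496x + 6561
each image's coordinates form column j of the matrix

the matrix is [[1, -3, 9, -27, 81, -243, 729, -2187, 6561]; [0, 3, -6, 27, -108, 405, -1458, 5103, -17496]; [0, 0, 5, -9, 54, -270, 1215, -5103, 20412]; [0, 0, 0, 7, -12, 90, -540, 2835, -13608]; [0, 0, 0, 0, 9, -15, 135, -945, 5670]; [0, 0, 0, 0, 0, 11, -18, 189, -1512]; [0, 0, 0, 0, 0, 0, 13, -21, 252]; [0, 0, 0, 0, 0, 0, 0, 15, -24]; [0, 0, 0, 0, 0, 0, 0, 0, 17]] (rows listed top to bottom)


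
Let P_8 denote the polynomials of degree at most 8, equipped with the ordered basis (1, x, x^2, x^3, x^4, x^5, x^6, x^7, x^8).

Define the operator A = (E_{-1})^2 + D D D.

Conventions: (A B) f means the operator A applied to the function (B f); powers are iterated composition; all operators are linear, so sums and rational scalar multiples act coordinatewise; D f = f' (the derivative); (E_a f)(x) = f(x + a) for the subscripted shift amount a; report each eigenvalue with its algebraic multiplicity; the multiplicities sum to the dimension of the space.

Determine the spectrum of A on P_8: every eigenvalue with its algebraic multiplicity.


λ = 1 (multiplicity 9)

image of 1: 1
image of x: x - 2
image of x^2: x^2 - 4x + 4
image of x^3: x^3 - 6x^2 + 12x - 2
image of x^4: x^4 - 8x^3 + 24x^2 - 8x + 16
image of x^5: x^5 - 10x^4 + 40x^3 - 20x^2 + 80x - 32
image of x^6: x^6 - 12x^5 + 60x^4 - 40x^3 + 240x^2 - 192x + 64
image of x^7: x^7 - 14x^6 + 84x^5 - 70x^4 + 560x^3 - 672x^2 + 448x - 128
image of x^8: x^8 - 16x^7 + 112x^6 - 112x^5 + 1120x^4 - 1792x^3 + 1792x^2 - 1024x + 256
the matrix is upper triangular; its diagonal is (1, 1, 1, 1, 1, 1, 1, 1, 1)
for a triangular matrix the eigenvalues are the diagonal entries, with algebraic multiplicity their repetition count


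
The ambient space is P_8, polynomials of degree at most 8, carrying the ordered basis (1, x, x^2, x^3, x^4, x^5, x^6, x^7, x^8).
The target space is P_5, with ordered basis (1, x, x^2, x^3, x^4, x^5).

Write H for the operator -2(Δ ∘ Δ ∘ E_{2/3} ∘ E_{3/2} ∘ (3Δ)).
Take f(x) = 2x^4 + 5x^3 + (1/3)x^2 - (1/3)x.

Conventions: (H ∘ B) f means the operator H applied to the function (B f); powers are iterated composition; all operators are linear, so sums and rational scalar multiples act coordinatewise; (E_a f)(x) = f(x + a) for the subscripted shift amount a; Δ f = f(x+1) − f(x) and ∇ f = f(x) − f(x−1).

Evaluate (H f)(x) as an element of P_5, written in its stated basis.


the image equals g(x) = -288x - 1236

Δ f = 8x^3 + 27x^2 + (71/3)x + 7
(3Δ) f = 24x^3 + 81x^2 + 71x + 21
E_{3/2} (3Δ) f = 24x^3 + 189x^2 + 476x + 1563/4
E_{2/3} E_{3/2} (3Δ) f = 24x^3 + 237x^2 + 760x + 28771/36
Δ (E_{2/3} ∘ E_{3/2}) (3Δ) f = 72x^2 + 546x + 1021
Δ Δ (E_{2/3} ∘ E_{3/2}) (3Δ) f = 144x + 618
(-2(Δ ∘ Δ ∘ E_{2/3} ∘ E_{3/2} ∘ (3Δ))) f = -288x - 1236


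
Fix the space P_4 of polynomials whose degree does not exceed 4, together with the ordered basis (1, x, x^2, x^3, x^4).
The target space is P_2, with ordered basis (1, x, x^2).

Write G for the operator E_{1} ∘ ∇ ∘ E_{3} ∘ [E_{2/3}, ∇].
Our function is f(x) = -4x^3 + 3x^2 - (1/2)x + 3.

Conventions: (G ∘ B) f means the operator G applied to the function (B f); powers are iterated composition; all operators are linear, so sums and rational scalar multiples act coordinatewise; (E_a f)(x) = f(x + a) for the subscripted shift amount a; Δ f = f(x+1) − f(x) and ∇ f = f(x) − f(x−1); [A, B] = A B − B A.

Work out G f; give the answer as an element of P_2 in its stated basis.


the image equals g(x) = 0

∇ f = -12x^2 + 18x - 15/2
E_{2/3} ∇ f = -12x^2 + 2x - 5/6
E_{2/3} f = -4x^3 - 5x^2 - (11/6)x + 76/27
∇ E_{2/3} f = -12x^2 + 2x - 5/6
[E_{2/3}, ∇] f = 0
E_{3} [E_{2/3}, ∇] f = 0
∇ E_{3} [E_{2/3}, ∇] f = 0
E_{1} ∇ E_{3} [E_{2/3}, ∇] f = 0


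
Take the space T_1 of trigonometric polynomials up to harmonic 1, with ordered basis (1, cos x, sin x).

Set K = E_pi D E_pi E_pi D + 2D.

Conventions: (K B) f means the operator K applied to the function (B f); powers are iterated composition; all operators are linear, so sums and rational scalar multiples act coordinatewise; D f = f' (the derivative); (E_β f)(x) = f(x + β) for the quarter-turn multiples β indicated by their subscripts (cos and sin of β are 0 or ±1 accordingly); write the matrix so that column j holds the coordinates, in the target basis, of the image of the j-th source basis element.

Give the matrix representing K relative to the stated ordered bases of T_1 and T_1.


image of 1: 0
image of cos x: cos x - 2sin x
image of sin x: 2cos x + sin x
each image's coordinates form column j of the matrix

the matrix is [[0, 0, 0]; [0, 1, 2]; [0, -2, 1]] (rows listed top to bottom)


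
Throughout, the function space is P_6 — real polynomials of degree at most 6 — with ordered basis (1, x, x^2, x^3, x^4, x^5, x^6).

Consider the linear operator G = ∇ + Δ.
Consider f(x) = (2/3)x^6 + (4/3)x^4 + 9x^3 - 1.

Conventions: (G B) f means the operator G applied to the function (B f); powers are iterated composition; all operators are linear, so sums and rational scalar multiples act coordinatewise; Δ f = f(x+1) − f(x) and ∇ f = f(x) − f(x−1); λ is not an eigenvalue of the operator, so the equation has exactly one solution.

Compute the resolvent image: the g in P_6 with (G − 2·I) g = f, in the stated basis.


write g with unknown coordinates in the stated basis and equate coefficients in (G − 2·I) g = f
solving from the highest basis element down gives g = -(1/3)x^6 - 2x^5 - (32/3)x^4 - (323/6)x^3 - (363/2)x^2 - (1223/3)x - 463
check: G g = -4x^5 - 20x^4 - (296/3)x^3 - 363x^2 - (2446/3)x - 927
so G g − 2·g = (2/3)x^6 + (4/3)x^4 + 9x^3 - 1 = f ✓

g(x) = -(1/3)x^6 - 2x^5 - (32/3)x^4 - (323/6)x^3 - (363/2)x^2 - (1223/3)x - 463


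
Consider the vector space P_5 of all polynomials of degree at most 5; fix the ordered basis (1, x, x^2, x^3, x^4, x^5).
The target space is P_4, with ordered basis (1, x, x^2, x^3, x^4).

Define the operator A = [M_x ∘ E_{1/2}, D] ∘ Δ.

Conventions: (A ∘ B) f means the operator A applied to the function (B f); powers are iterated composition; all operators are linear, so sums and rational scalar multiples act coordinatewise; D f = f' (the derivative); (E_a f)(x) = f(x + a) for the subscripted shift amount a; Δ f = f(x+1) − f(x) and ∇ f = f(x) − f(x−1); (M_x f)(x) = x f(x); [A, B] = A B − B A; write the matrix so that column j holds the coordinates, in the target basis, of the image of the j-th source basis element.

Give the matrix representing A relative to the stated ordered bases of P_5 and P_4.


image of 1: 0
image of x: -1
image of x^2: -2x - 2
image of x^3: -3x^2 - 6x - 13/4
image of x^4: -4x^3 - 12x^2 - 13x - 5
image of x^5: -5x^4 - 20x^3 - (65/2)x^2 - 25x - 121/16
each image's coordinates form column j of the matrix

the matrix is [[0, -1, -2, -13/4, -5, -121/16]; [0, 0, -2, -6, -13, -25]; [0, 0, 0, -3, -12, -65/2]; [0, 0, 0, 0, -4, -20]; [0, 0, 0, 0, 0, -5]] (rows listed top to bottom)


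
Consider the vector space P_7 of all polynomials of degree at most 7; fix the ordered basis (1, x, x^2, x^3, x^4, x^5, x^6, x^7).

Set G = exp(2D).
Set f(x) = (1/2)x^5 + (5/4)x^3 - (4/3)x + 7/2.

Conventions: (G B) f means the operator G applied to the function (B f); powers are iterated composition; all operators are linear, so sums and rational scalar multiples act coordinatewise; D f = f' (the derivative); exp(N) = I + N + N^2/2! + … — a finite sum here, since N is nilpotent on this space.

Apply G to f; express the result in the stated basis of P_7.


order-1 term: 5x^4 + (15/2)x^2 - 8/3
order-2 term: 20x^3 + 15x
order-3 term: 40x^2 + 10
order-4 term: 40x
order-5 term: 16
the series for exp(2D) f terminates at order 5
exp(2D) f = (1/2)x^5 + 5x^4 + (85/4)x^3 + (95/2)x^2 + (161/3)x + 161/6

the image equals g(x) = (1/2)x^5 + 5x^4 + (85/4)x^3 + (95/2)x^2 + (161/3)x + 161/6


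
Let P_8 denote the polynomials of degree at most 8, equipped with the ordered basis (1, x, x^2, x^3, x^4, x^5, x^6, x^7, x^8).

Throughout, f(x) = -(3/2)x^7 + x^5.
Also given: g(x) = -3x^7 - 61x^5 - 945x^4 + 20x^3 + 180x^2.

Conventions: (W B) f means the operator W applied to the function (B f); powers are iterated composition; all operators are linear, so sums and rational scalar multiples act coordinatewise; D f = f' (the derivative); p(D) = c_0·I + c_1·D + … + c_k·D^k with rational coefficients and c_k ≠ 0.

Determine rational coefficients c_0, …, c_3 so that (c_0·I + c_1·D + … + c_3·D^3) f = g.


D^0 f = -(3/2)x^7 + x^5
D^1 f = -(21/2)x^6 + 5x^4
D^2 f = -63x^5 + 20x^3
D^3 f = -315x^4 + 60x^2
matching coefficients of g against c_0 f + c_1 Df + … from the top degree down determines the c_i
solution: c_0 = 2, c_1 = 0, c_2 = 1, c_3 = 3

c_0 = 2, c_1 = 0, c_2 = 1, c_3 = 3


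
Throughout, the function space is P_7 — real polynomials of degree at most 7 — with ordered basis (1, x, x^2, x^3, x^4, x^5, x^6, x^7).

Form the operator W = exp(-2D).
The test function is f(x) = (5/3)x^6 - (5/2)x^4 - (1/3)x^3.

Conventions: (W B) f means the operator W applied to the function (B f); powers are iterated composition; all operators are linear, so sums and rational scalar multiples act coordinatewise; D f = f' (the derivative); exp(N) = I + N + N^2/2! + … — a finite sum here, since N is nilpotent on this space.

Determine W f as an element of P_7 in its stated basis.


order-1 term: -20x^5 + 20x^3 + 2x^2
order-2 term: 100x^4 - 60x^2 - 4x
order-3 term: -(800/3)x^3 + 80x + 8/3
order-4 term: 400x^2 - 40
order-5 term: -320x
order-6 term: 320/3
the series for exp(-2D) f terminates at order 6
exp(-2D) f = (5/3)x^6 - 20x^5 + (195/2)x^4 - 247x^3 + 342x^2 - 244x + 208/3

g(x) = (5/3)x^6 - 20x^5 + (195/2)x^4 - 247x^3 + 342x^2 - 244x + 208/3


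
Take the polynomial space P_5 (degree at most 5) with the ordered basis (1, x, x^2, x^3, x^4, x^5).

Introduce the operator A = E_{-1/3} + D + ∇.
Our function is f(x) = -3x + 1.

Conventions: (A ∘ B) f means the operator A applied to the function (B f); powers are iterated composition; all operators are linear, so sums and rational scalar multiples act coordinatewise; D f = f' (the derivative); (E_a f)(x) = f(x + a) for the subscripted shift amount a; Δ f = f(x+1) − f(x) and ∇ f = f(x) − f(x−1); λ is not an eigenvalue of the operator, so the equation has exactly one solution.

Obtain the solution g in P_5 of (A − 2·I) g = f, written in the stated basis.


g(x) = 3x + 4

write g with unknown coordinates in the stated basis and equate coefficients in (A − 2·I) g = f
solving from the highest basis element down gives g = 3x + 4
check: A g = 3x + 9
so A g − 2·g = -3x + 1 = f ✓


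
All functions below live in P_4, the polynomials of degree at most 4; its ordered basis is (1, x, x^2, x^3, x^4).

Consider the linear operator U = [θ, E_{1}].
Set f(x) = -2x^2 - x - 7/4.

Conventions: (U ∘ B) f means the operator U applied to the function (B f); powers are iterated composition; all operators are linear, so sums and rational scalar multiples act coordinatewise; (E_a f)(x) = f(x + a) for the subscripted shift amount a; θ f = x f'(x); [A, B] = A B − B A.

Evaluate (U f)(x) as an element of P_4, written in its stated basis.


E_{1} f = -2x^2 - 5x - 19/4
θ E_{1} f = -4x^2 - 5x
θ f = -4x^2 - x
E_{1} θ f = -4x^2 - 9x - 5
[θ, E_{1}] f = 4x + 5

the image equals g(x) = 4x + 5


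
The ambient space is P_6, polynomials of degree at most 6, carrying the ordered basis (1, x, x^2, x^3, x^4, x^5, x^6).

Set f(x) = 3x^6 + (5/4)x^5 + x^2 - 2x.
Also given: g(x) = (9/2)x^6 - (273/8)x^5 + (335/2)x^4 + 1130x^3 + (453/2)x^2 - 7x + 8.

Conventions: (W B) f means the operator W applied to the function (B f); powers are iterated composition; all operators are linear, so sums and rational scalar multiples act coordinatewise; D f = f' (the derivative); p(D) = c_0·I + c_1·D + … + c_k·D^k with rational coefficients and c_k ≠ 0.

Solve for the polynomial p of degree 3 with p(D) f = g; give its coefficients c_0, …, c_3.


c_0 = 3/2, c_1 = -2, c_2 = 2, c_3 = 3

D^0 f = 3x^6 + (5/4)x^5 + x^2 - 2x
D^1 f = 18x^5 + (25/4)x^4 + 2x - 2
D^2 f = 90x^4 + 25x^3 + 2
D^3 f = 360x^3 + 75x^2
matching coefficients of g against c_0 f + c_1 Df + … from the top degree down determines the c_i
solution: c_0 = 3/2, c_1 = -2, c_2 = 2, c_3 = 3


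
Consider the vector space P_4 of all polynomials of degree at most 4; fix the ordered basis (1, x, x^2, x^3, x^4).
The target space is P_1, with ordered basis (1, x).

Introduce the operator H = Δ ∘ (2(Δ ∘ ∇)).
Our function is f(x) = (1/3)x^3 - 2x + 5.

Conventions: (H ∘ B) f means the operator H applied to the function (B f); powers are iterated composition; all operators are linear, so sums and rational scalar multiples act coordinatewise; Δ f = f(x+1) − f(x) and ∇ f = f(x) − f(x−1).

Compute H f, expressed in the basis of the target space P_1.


the result is g(x) = 4

∇ f = x^2 - x - 5/3
Δ ∇ f = 2x
(2(Δ ∘ ∇)) f = 4x
Δ (2(Δ ∘ ∇)) f = 4


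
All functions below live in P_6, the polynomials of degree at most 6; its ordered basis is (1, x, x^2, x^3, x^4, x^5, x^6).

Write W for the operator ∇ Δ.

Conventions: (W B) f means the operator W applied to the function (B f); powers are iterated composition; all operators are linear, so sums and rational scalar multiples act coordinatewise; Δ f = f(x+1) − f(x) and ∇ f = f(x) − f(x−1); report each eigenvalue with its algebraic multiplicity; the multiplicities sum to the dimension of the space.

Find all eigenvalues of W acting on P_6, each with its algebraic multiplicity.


λ = 0 (multiplicity 7)

image of 1: 0
image of x: 0
image of x^2: 2
image of x^3: 6x
image of x^4: 12x^2 + 2
image of x^5: 20x^3 + 10x
image of x^6: 30x^4 + 30x^2 + 2
the matrix is upper triangular; its diagonal is (0, 0, 0, 0, 0, 0, 0)
for a triangular matrix the eigenvalues are the diagonal entries, with algebraic multiplicity their repetition count


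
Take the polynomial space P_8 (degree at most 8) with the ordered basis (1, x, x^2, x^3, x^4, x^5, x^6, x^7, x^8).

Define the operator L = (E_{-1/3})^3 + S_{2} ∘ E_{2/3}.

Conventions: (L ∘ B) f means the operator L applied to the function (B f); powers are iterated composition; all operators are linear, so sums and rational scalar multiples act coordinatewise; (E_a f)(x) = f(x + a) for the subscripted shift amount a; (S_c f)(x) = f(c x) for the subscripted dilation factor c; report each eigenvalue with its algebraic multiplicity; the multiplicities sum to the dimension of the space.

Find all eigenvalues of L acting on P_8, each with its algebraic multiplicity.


λ = 2 (multiplicity 1), λ = 3 (multiplicity 1), λ = 5 (multiplicity 1), λ = 9 (multiplicity 1), λ = 17 (multiplicity 1), λ = 33 (multiplicity 1), λ = 65 (multiplicity 1), λ = 129 (multiplicity 1), λ = 257 (multiplicity 1)

image of 1: 2
image of x: 3x - 1/3
image of x^2: 5x^2 + (2/3)x + 13/9
image of x^3: 9x^3 + 5x^2 + (17/3)x - 19/27
image of x^4: 17x^4 + (52/3)x^3 + (50/3)x^2 - (44/27)x + 97/81
image of x^5: 33x^5 + (145/3)x^4 + (410/9)x^3 + (50/27)x^2 + (565/81)x - 211/243
image of x^6: 65x^6 + 122x^5 + (365/3)x^4 + (740/27)x^3 + (725/27)x^2 - (358/81)x + 793/729
image of x^7: 129x^7 + (875/3)x^6 + (959/3)x^5 + (3535/27)x^4 + (7315/81)x^3 - (805/81)x^2 + (5999/729)x - 2059/2187
image of x^8: 257x^8 + (2024/3)x^7 + (7420/9)x^6 + (12824/27)x^5 + (23590/81)x^4 + (728/243)x^3 + (27580/729)x^2 - (15448/2187)x + 6817/6561
the matrix is upper triangular; its diagonal is (2, 3, 5, 9, 17, 33, 65, 129, 257)
for a triangular matrix the eigenvalues are the diagonal entries, with algebraic multiplicity their repetition count


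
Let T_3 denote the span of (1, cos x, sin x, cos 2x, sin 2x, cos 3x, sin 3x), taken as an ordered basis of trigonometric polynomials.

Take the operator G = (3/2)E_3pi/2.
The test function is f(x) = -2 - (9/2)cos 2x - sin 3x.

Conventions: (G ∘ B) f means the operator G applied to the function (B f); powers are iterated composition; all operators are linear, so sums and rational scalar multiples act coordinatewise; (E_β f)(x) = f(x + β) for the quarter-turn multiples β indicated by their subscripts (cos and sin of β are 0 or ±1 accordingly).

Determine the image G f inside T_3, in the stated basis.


E_3pi/2 f = -2 + (9/2)cos 2x - cos 3x
((3/2)E_3pi/2) f = -3 + (27/4)cos 2x - (3/2)cos 3x

the result is g(x) = -3 + (27/4)cos 2x - (3/2)cos 3x


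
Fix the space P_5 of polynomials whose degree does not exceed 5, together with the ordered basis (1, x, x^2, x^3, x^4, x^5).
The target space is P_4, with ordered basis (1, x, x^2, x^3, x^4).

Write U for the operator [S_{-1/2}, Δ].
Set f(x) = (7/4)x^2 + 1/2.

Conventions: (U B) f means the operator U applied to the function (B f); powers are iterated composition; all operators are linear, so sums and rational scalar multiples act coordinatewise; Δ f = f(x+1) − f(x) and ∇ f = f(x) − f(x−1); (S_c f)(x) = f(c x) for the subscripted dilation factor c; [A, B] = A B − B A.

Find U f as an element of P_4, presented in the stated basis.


Δ f = (7/2)x + 7/4
S_{-1/2} Δ f = -(7/4)x + 7/4
S_{-1/2} f = (7/16)x^2 + 1/2
Δ S_{-1/2} f = (7/8)x + 7/16
[S_{-1/2}, Δ] f = -(21/8)x + 21/16

the result is g(x) = -(21/8)x + 21/16


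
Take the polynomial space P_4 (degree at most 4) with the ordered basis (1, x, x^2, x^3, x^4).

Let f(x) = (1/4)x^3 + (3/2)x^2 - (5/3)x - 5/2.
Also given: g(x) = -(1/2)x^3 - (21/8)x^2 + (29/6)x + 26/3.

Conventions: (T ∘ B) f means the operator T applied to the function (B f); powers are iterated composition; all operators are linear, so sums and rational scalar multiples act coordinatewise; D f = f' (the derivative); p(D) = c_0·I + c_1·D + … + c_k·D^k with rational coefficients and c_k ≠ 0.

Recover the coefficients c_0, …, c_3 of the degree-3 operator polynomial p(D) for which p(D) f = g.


c_0 = -2, c_1 = 1/2, c_2 = 0, c_3 = 3

D^0 f = (1/4)x^3 + (3/2)x^2 - (5/3)x - 5/2
D^1 f = (3/4)x^2 + 3x - 5/3
D^2 f = (3/2)x + 3
D^3 f = 3/2
matching coefficients of g against c_0 f + c_1 Df + … from the top degree down determines the c_i
solution: c_0 = -2, c_1 = 1/2, c_2 = 0, c_3 = 3


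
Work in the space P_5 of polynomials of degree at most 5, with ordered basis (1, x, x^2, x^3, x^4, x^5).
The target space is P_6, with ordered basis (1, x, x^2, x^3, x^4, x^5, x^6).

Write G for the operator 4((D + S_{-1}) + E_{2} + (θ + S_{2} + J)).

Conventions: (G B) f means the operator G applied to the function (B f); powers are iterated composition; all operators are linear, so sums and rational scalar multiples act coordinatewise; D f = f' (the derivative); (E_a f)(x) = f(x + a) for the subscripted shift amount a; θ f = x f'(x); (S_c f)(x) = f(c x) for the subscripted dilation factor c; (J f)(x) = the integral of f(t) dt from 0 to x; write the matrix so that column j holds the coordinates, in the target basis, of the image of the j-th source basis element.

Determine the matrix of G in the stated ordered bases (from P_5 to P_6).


the matrix is [[12, 12, 16, 32, 64, 128]; [4, 12, 24, 48, 128, 320]; [0, 2, 32, 36, 96, 320]; [0, 0, 4/3, 44, 48, 160]; [0, 0, 0, 1, 88, 60]; [0, 0, 0, 0, 4/5, 148]; [0, 0, 0, 0, 0, 2/3]] (rows listed top to bottom)

image of 1: 4x + 12
image of x: 2x^2 + 12x + 12
image of x^2: (4/3)x^3 + 32x^2 + 24x + 16
image of x^3: x^4 + 44x^3 + 36x^2 + 48x + 32
image of x^4: (4/5)x^5 + 88x^4 + 48x^3 + 96x^2 + 128x + 64
image of x^5: (2/3)x^6 + 148x^5 + 60x^4 + 160x^3 + 320x^2 + 320x + 128
each image's coordinates form column j of the matrix


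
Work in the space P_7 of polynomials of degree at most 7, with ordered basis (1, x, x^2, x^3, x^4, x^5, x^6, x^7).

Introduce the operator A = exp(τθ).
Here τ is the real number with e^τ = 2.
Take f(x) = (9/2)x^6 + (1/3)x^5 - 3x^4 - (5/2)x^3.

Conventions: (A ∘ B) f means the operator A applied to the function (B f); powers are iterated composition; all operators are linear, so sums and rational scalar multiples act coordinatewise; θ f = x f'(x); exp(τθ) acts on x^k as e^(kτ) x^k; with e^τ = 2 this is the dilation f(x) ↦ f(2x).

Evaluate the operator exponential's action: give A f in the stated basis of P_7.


g(x) = 288x^6 + (32/3)x^5 - 48x^4 - 20x^3

exp(τθ) x^k = e^(kτ) x^k; with e^τ = 2 this sends x^k to 2^k x^k
x^3 ↦ 8 x^3
x^4 ↦ 16 x^4
x^5 ↦ 32 x^5
x^6 ↦ 64 x^6
applying this coordinatewise to f: exp(τθ) f = 288x^6 + (32/3)x^5 - 48x^4 - 20x^3


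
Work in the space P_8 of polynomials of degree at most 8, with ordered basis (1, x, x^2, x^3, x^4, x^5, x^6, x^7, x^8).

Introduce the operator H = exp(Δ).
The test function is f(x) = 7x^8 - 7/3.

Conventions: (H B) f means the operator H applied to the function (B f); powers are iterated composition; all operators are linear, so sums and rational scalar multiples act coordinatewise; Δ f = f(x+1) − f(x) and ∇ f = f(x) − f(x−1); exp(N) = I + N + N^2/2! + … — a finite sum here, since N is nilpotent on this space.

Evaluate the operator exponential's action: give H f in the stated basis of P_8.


the image equals g(x) = 7x^8 + 56x^7 + 392x^6 + 1960x^5 + 7350x^4 + 20384x^3 + 39788x^2 + 49112x + 86933/3

order-1 term: 56x^7 + 196x^6 + 392x^5 + 490x^4 + 392x^3 + 196x^2 + 56x + 7
order-2 term: 196x^6 + 1176x^5 + 3430x^4 + 5880x^3 + 6076x^2 + 3528x + 889
order-3 term: 392x^5 + 2940x^4 + 9800x^3 + 17640x^2 + 16856x + 6762
order-4 term: 490x^4 + 3920x^3 + 12740x^2 + 19600x + 11907
order-5 term: 392x^3 + 2940x^2 + 7840x + 7350
order-6 term: 196x^2 + 1176x + 1862
order-7 term: 56x + 196
order-8 term: 7
the series for exp(Δ) f terminates at order 8
exp(Δ) f = 7x^8 + 56x^7 + 392x^6 + 1960x^5 + 7350x^4 + 20384x^3 + 39788x^2 + 49112x + 86933/3


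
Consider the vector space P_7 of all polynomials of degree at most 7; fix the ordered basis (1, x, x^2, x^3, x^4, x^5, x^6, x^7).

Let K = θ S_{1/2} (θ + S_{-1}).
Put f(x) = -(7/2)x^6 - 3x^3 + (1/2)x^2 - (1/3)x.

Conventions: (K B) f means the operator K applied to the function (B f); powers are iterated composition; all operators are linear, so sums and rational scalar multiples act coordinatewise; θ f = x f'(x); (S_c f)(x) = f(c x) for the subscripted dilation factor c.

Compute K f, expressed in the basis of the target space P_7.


θ f = -21x^6 - 9x^3 + x^2 - (1/3)x
S_{-1} f = -(7/2)x^6 + 3x^3 + (1/2)x^2 + (1/3)x
(θ + S_{-1}) f = -(49/2)x^6 - 6x^3 + (3/2)x^2
S_{1/2} (θ + S_{-1}) f = -(49/128)x^6 - (3/4)x^3 + (3/8)x^2
θ S_{1/2} (θ + S_{-1}) f = -(147/64)x^6 - (9/4)x^3 + (3/4)x^2

g(x) = -(147/64)x^6 - (9/4)x^3 + (3/4)x^2


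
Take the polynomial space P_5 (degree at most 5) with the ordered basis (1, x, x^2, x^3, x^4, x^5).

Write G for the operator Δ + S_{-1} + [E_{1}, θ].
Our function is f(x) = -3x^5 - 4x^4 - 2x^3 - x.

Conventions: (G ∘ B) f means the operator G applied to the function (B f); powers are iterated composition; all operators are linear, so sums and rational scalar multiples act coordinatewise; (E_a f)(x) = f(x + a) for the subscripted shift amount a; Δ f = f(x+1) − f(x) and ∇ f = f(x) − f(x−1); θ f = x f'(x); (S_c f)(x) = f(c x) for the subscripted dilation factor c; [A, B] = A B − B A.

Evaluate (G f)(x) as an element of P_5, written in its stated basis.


g(x) = 3x^5 - 34x^4 - 120x^3 - 204x^2 - 156x - 48

Δ f = -15x^4 - 46x^3 - 60x^2 - 37x - 10
S_{-1} f = 3x^5 - 4x^4 + 2x^3 + x
θ f = -15x^5 - 16x^4 - 6x^3 - x
E_{1} θ f = -15x^5 - 91x^4 - 220x^3 - 264x^2 - 158x - 38
E_{1} f = -3x^5 - 19x^4 - 48x^3 - 60x^2 - 38x - 10
θ E_{1} f = -15x^5 - 76x^4 - 144x^3 - 120x^2 - 38x
[E_{1}, θ] f = -15x^4 - 76x^3 - 144x^2 - 120x - 38
(Δ + S_{-1} + [E_{1}, θ]) f = 3x^5 - 34x^4 - 120x^3 - 204x^2 - 156x - 48


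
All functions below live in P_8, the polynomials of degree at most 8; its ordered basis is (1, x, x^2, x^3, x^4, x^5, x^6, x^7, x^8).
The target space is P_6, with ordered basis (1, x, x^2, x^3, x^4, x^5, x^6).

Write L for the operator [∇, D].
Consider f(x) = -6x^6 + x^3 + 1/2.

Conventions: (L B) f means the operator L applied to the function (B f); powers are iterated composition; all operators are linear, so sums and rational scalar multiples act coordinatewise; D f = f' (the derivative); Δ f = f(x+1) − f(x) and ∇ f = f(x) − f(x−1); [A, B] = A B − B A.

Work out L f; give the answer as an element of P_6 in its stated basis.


g(x) = 0

D f = -36x^5 + 3x^2
∇ D f = -180x^4 + 360x^3 - 360x^2 + 186x - 39
∇ f = -36x^5 + 90x^4 - 120x^3 + 93x^2 - 39x + 7
D ∇ f = -180x^4 + 360x^3 - 360x^2 + 186x - 39
[∇, D] f = 0


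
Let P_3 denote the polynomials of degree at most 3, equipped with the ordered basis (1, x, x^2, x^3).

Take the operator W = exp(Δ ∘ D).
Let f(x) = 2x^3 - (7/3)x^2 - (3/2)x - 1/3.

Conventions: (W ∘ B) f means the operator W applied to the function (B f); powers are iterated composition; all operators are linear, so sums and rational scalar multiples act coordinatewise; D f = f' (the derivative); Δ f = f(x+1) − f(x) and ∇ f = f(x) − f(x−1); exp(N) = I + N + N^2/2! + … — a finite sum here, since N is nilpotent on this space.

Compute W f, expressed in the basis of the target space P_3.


the image equals g(x) = 2x^3 - (7/3)x^2 + (21/2)x + 1

order-1 term: 12x + 4/3
the series for exp(Δ ∘ D) f terminates at order 1
exp(Δ ∘ D) f = 2x^3 - (7/3)x^2 + (21/2)x + 1


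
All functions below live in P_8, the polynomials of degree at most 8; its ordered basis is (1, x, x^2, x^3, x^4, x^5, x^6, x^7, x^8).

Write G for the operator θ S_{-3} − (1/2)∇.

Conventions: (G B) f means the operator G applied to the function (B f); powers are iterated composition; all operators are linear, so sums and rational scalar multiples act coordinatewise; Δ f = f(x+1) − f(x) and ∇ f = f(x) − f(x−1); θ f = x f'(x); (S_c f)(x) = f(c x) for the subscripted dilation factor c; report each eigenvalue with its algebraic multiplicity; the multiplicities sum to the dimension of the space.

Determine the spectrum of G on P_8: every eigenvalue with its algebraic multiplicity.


image of 1: 0
image of x: -3x - 1/2
image of x^2: 18x^2 - x + 1/2
image of x^3: -81x^3 - (3/2)x^2 + (3/2)x - 1/2
image of x^4: 324x^4 - 2x^3 + 3x^2 - 2x + 1/2
image of x^5: -1215x^5 - (5/2)x^4 + 5x^3 - 5x^2 + (5/2)x - 1/2
image of x^6: 4374x^6 - 3x^5 + (15/2)x^4 - 10x^3 + (15/2)x^2 - 3x + 1/2
image of x^7: -15309x^7 - (7/2)x^6 + (21/2)x^5 - (35/2)x^4 + (35/2)x^3 - (21/2)x^2 + (7/2)x - 1/2
image of x^8: 52488x^8 - 4x^7 + 14x^6 - 28x^5 + 35x^4 - 28x^3 + 14x^2 - 4x + 1/2
the matrix is upper triangular; its diagonal is (0, -3, 18, -81, 324, -1215, 4374, -15309, 52488)
for a triangular matrix the eigenvalues are the diagonal entries, with algebraic multiplicity their repetition count

λ = -15309 (multiplicity 1), λ = -1215 (multiplicity 1), λ = -81 (multiplicity 1), λ = -3 (multiplicity 1), λ = 0 (multiplicity 1), λ = 18 (multiplicity 1), λ = 324 (multiplicity 1), λ = 4374 (multiplicity 1), λ = 52488 (multiplicity 1)


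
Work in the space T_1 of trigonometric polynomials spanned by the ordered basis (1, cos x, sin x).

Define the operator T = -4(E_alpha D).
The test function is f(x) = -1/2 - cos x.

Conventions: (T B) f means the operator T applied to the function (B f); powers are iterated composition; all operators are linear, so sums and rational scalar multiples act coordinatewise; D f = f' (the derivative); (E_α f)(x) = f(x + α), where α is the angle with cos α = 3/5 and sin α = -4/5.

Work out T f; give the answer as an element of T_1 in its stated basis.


D f = sin x
E_alpha D f = -(4/5)cos x + (3/5)sin x
(-4(E_alpha D)) f = (16/5)cos x - (12/5)sin x

the result is g(x) = (16/5)cos x - (12/5)sin x


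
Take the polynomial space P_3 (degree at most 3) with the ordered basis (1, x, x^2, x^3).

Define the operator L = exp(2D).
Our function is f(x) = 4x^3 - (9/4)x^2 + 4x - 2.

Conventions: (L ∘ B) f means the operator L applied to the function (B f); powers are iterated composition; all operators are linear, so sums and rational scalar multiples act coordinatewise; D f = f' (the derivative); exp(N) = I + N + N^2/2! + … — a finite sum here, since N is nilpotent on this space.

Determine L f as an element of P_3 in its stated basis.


g(x) = 4x^3 + (87/4)x^2 + 43x + 29

order-1 term: 24x^2 - 9x + 8
order-2 term: 48x - 9
order-3 term: 32
the series for exp(2D) f terminates at order 3
exp(2D) f = 4x^3 + (87/4)x^2 + 43x + 29


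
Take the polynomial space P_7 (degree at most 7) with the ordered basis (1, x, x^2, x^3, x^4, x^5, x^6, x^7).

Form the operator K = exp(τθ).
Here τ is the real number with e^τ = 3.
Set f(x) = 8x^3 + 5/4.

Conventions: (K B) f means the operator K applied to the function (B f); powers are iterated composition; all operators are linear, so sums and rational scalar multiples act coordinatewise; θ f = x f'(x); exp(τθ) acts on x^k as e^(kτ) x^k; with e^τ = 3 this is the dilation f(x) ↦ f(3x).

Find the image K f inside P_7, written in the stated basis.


g(x) = 216x^3 + 5/4

exp(τθ) x^k = e^(kτ) x^k; with e^τ = 3 this sends x^k to 3^k x^k
x^3 ↦ 27 x^3
applying this coordinatewise to f: exp(τθ) f = 216x^3 + 5/4


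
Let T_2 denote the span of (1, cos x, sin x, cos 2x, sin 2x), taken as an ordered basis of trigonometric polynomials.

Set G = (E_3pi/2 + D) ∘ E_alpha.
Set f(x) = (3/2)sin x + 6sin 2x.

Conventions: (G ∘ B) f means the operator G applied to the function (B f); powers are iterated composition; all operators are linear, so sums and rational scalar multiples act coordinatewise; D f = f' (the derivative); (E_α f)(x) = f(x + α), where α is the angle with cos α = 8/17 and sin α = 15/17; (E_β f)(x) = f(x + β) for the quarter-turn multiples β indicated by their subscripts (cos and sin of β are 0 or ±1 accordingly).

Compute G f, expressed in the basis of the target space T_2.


the image equals g(x) = -(3372/289)cos 2x - (1914/289)sin 2x

E_alpha f = (45/34)cos x + (12/17)sin x + (1440/289)cos 2x - (966/289)sin 2x
E_3pi/2 E_alpha f = -(12/17)cos x + (45/34)sin x - (1440/289)cos 2x + (966/289)sin 2x
D E_alpha f = (12/17)cos x - (45/34)sin x - (1932/289)cos 2x - (2880/289)sin 2x
(E_3pi/2 + D) E_alpha f = -(3372/289)cos 2x - (1914/289)sin 2x


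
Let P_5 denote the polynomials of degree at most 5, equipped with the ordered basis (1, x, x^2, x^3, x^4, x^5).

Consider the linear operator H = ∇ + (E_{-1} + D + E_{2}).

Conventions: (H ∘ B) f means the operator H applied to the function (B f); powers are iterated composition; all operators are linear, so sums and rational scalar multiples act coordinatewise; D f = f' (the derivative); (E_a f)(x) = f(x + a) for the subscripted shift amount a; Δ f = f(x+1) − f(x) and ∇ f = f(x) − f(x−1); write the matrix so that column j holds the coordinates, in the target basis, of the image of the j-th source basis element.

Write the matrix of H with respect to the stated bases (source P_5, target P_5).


image of 1: 2
image of x: 2x + 3
image of x^2: 2x^2 + 6x + 4
image of x^3: 2x^3 + 9x^2 + 12x + 8
image of x^4: 2x^4 + 12x^3 + 24x^2 + 32x + 16
image of x^5: 2x^5 + 15x^4 + 40x^3 + 80x^2 + 80x + 32
each image's coordinates form column j of the matrix

the matrix is [[2, 3, 4, 8, 16, 32]; [0, 2, 6, 12, 32, 80]; [0, 0, 2, 9, 24, 80]; [0, 0, 0, 2, 12, 40]; [0, 0, 0, 0, 2, 15]; [0, 0, 0, 0, 0, 2]] (rows listed top to bottom)


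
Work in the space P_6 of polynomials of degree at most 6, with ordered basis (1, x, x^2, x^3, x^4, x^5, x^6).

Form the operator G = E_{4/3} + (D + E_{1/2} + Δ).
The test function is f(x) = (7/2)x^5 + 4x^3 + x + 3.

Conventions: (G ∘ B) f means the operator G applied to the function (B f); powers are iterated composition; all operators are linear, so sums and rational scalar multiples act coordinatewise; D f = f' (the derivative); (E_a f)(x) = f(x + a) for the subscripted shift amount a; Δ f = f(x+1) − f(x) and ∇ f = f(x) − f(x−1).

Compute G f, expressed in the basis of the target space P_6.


the result is g(x) = 7x^5 + (805/12)x^4 + (4103/36)x^3 + (36361/216)x^2 + (290915/2592)x + 655877/15552

E_{4/3} f = (7/2)x^5 + (70/3)x^4 + (596/9)x^3 + (2672/27)x^2 + (6289/81)x + 6941/243
D f = (35/2)x^4 + 12x^2 + 1
E_{1/2} f = (7/2)x^5 + (35/4)x^4 + (51/4)x^3 + (83/8)x^2 + (163/32)x + 263/64
Δ f = (35/2)x^4 + 35x^3 + 47x^2 + (59/2)x + 17/2
(D + E_{1/2} + Δ) f = (7/2)x^5 + (175/4)x^4 + (191/4)x^3 + (555/8)x^2 + (1107/32)x + 871/64
(E_{4/3} + (D + E_{1/2} + Δ)) f = 7x^5 + (805/12)x^4 + (4103/36)x^3 + (36361/216)x^2 + (290915/2592)x + 655877/15552


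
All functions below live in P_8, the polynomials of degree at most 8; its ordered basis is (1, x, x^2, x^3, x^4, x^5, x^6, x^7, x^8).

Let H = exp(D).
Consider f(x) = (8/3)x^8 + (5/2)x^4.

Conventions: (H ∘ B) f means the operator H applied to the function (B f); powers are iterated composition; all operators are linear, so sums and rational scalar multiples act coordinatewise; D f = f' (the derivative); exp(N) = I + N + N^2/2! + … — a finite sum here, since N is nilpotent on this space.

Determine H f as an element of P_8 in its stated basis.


order-1 term: (64/3)x^7 + 10x^3
order-2 term: (224/3)x^6 + 15x^2
order-3 term: (448/3)x^5 + 10x
order-4 term: (560/3)x^4 + 5/2
order-5 term: (448/3)x^3
order-6 term: (224/3)x^2
order-7 term: (64/3)x
order-8 term: 8/3
the series for exp(D) f terminates at order 8
exp(D) f = (8/3)x^8 + (64/3)x^7 + (224/3)x^6 + (448/3)x^5 + (1135/6)x^4 + (478/3)x^3 + (269/3)x^2 + (94/3)x + 31/6

the result is g(x) = (8/3)x^8 + (64/3)x^7 + (224/3)x^6 + (448/3)x^5 + (1135/6)x^4 + (478/3)x^3 + (269/3)x^2 + (94/3)x + 31/6


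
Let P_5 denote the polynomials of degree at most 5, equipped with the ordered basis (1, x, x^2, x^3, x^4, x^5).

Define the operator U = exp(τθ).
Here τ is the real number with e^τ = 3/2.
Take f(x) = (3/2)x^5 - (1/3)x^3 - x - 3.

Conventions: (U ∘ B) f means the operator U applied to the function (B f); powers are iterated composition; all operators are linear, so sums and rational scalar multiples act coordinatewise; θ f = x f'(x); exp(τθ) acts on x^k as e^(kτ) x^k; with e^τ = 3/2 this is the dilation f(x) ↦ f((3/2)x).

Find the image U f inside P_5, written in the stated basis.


the image equals g(x) = (729/64)x^5 - (9/8)x^3 - (3/2)x - 3

exp(τθ) x^k = e^(kτ) x^k; with e^τ = 3/2 this sends x^k to (3/2)^k x^k
x ↦ 3/2 x
x^3 ↦ 27/8 x^3
x^5 ↦ 243/32 x^5
applying this coordinatewise to f: exp(τθ) f = (729/64)x^5 - (9/8)x^3 - (3/2)x - 3


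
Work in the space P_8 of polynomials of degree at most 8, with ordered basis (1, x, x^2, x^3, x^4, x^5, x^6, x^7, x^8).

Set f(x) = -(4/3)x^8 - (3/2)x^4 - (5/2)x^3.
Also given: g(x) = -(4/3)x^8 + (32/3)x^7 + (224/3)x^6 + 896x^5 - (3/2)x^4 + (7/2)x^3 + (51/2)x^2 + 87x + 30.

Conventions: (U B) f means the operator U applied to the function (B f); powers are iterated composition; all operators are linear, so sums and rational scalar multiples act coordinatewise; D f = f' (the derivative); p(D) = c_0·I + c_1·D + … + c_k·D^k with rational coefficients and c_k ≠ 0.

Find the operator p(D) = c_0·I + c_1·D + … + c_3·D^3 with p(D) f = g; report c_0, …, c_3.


c_0 = 1, c_1 = -1, c_2 = -1, c_3 = -2

D^0 f = -(4/3)x^8 - (3/2)x^4 - (5/2)x^3
D^1 f = -(32/3)x^7 - 6x^3 - (15/2)x^2
D^2 f = -(224/3)x^6 - 18x^2 - 15x
D^3 f = -448x^5 - 36x - 15
matching coefficients of g against c_0 f + c_1 Df + … from the top degree down determines the c_i
solution: c_0 = 1, c_1 = -1, c_2 = -1, c_3 = -2


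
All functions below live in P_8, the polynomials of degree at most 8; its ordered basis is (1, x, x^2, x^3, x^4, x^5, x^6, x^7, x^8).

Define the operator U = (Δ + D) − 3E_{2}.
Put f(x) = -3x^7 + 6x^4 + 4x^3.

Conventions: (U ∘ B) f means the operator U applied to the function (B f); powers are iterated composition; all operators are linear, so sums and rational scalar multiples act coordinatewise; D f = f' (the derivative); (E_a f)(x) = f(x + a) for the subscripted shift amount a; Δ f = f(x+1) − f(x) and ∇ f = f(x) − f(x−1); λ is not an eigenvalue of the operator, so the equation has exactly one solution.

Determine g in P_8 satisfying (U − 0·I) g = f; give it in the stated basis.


the result is g(x) = x^7 - (28/3)x^6 - (7/3)x^5 + (2327/9)x^4 - (11123/27)x^3 - (62995/27)x^2 + (351113/81)x + 588877/243

write g with unknown coordinates in the stated basis and equate coefficients in (U − 0·I) g = f
solving from the highest basis element down gives g = x^7 - (28/3)x^6 - (7/3)x^5 + (2327/9)x^4 - (11123/27)x^3 - (62995/27)x^2 + (351113/81)x + 588877/243
check: U g = -3x^7 + 6x^4 + 4x^3
so U g − 0·g = -3x^7 + 6x^4 + 4x^3 = f ✓


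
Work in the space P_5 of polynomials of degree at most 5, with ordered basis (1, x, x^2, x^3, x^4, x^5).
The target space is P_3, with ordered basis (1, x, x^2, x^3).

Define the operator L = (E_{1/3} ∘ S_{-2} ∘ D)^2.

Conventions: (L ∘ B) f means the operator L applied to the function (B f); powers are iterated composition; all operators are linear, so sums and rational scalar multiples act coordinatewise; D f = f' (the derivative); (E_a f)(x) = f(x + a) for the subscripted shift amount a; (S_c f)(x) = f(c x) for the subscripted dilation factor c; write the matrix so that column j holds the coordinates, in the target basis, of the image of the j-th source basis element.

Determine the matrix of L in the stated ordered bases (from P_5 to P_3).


the matrix is [[0, 0, -4, -8, -32/3, -320/27]; [0, 0, 0, -48, -128, -640/3]; [0, 0, 0, 0, -384, -1280]; [0, 0, 0, 0, 0, -2560]] (rows listed top to bottom)

image of 1: 0
image of x: 0
image of x^2: -4
image of x^3: -48x - 8
image of x^4: -384x^2 - 128x - 32/3
image of x^5: -2560x^3 - 1280x^2 - (640/3)x - 320/27
each image's coordinates form column j of the matrix
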